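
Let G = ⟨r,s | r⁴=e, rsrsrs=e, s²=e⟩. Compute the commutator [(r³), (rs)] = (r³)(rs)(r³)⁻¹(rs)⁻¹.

[(r³), (rs)] = (r³)·(rs)·(r³)⁻¹·(rs)⁻¹.
  (r³) · (rs) = s
  s · r = sr
  (sr) · (sr³) = r³sr²

Answer: r³sr²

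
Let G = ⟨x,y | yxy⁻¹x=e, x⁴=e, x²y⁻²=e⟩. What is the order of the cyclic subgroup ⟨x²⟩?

|⟨x²⟩| equals the order of x². Compute successive powers until reaching e:
  (x²)¹ = x², (x²)² = e.
The smallest positive k with (x²)ᵏ = e is 2, so |⟨x²⟩| = 2.

Answer: 2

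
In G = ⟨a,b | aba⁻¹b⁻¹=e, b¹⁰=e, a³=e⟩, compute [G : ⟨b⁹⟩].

First find ord(b⁹) by computing successive powers:
  (b⁹)¹ = b⁹, (b⁹)² = b⁸, (b⁹)³ = b⁷, (b⁹)⁴ = b⁶, (b⁹)⁵ = b⁵, (b⁹)⁶ = b⁴, (b⁹)⁷ = b³, (b⁹)⁸ = b², (b⁹)⁹ = b, (b⁹)¹⁰ = e.
So |⟨b⁹⟩| = ord(b⁹) = 10. With |G| = 30, by Lagrange [G : ⟨b⁹⟩] = 30/10 = 3.

Answer: 3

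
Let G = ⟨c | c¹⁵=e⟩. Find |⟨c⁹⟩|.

|⟨c⁹⟩| equals the order of c⁹. Compute successive powers until reaching e:
  (c⁹)¹ = c⁹, (c⁹)² = c³, (c⁹)³ = c¹², (c⁹)⁴ = c⁶, (c⁹)⁵ = e.
The smallest positive k with (c⁹)ᵏ = e is 5, so |⟨c⁹⟩| = 5.

Answer: 5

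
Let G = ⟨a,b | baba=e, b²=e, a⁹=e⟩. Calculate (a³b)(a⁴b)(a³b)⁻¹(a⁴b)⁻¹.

[(a³b), (a⁴b)] = (a³b)·(a⁴b)·(a³b)⁻¹·(a⁴b)⁻¹.
  (a³b) · (a⁴b) = a⁸
  (a⁸) · (a³b) = a²b
  (a²b) · (a⁴b) = a⁷

Answer: a⁷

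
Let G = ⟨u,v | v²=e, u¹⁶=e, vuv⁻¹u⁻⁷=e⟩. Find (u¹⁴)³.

Compute successive powers of (u¹⁴), reducing at each step:
  (u¹⁴)²: (u¹⁴) · u¹⁴ = u¹²
  (u¹⁴)³: (u¹²) · u¹⁴ = u¹⁰

Answer: u¹⁰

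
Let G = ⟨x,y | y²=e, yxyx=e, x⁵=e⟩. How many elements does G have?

Enumerate words in the generators, reducing via the relations: the distinct elements are
  {e, x, y, xy, x², x³, x⁴, x²y, x³y, x⁴y}.
No further products give new elements, so |G| = 10.

Answer: 10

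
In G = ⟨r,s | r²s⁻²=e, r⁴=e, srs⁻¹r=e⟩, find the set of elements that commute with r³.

⟨r³⟩ ⊆ C_G(r³) since powers of r³ commute with r³; so |C_G(r³)| ≥ |⟨r³⟩| = 4.
By orbit–stabilizer, |C_G(r³)| = |G| / |conj. class of r³| = 8 / 2 = 4.
The 4 elements commuting with r³ are {e, r, r², r³}.

Answer: {e, r, r², r³}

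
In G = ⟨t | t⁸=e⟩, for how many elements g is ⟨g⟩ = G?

G is cyclic of order 8. An element generates G iff its order is 8, and a cyclic group of order 8 has exactly φ(8) = 4 such elements.

Answer: 4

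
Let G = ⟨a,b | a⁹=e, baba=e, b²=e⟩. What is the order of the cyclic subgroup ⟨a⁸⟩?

|⟨a⁸⟩| equals the order of a⁸. Compute successive powers until reaching e:
  (a⁸)¹ = a⁸, (a⁸)² = a⁷, (a⁸)³ = a⁶, (a⁸)⁴ = a⁵, (a⁸)⁵ = a⁴, (a⁸)⁶ = a³, (a⁸)⁷ = a², (a⁸)⁸ = a, (a⁸)⁹ = e.
The smallest positive k with (a⁸)ᵏ = e is 9, so |⟨a⁸⟩| = 9.

Answer: 9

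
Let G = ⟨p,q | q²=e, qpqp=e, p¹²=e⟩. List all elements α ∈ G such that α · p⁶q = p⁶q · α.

⟨p⁶q⟩ ⊆ C_G(p⁶q) since powers of p⁶q commute with p⁶q; so |C_G(p⁶q)| ≥ |⟨p⁶q⟩| = 2.
By orbit–stabilizer, |C_G(p⁶q)| = |G| / |conj. class of p⁶q| = 24 / 6 = 4.
The 4 elements commuting with p⁶q are {e, p⁶, q, p⁶q}.

Answer: {e, p⁶, q, p⁶q}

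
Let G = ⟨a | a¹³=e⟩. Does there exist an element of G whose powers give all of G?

|G| = 13. The element a has order 13 (its powers give 13 distinct elements), so ⟨a⟩ = G and G is cyclic.

Answer: Yes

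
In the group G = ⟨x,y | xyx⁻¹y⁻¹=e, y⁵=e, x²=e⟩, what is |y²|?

Compute successive powers until reaching e:
  (y²)¹ = y², (y²)² = y⁴, (y²)³ = y, (y²)⁴ = y³, (y²)⁵ = e.
The smallest positive k with (y²)ᵏ = e is 5.

Answer: 5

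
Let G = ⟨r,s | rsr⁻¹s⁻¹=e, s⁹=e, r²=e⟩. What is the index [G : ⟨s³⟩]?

First find ord(s³) by computing successive powers:
  (s³)¹ = s³, (s³)² = s⁶, (s³)³ = e.
So |⟨s³⟩| = ord(s³) = 3. With |G| = 18, by Lagrange [G : ⟨s³⟩] = 18/3 = 6.

Answer: 6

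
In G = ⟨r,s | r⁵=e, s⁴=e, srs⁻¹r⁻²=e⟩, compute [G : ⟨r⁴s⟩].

First find ord(r⁴s) by computing successive powers:
  (r⁴s)¹ = r⁴s, (r⁴s)² = r²s², (r⁴s)³ = r³s³, (r⁴s)⁴ = e.
So |⟨r⁴s⟩| = ord(r⁴s) = 4. With |G| = 20, by Lagrange [G : ⟨r⁴s⟩] = 20/4 = 5.

Answer: 5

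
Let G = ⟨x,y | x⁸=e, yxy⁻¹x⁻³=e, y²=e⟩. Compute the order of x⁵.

Compute successive powers until reaching e:
  (x⁵)¹ = x⁵, (x⁵)² = x², (x⁵)³ = x⁷, (x⁵)⁴ = x⁴, (x⁵)⁵ = x, (x⁵)⁶ = x⁶, (x⁵)⁷ = x³, (x⁵)⁸ = e.
The smallest positive k with (x⁵)ᵏ = e is 8.

Answer: 8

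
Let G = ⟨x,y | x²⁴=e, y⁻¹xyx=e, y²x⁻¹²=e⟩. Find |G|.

Enumerate words in the generators, reducing via the relations: the distinct elements are
  {e, x, y, xy, x², x³, x⁴, x⁵, x⁶, x⁷, x⁸, x⁹, x²y, x²², x²³, x²¹, x²⁰, x³y, x¹², x¹³, x¹¹, x¹⁰, x¹⁴, x¹⁵, x¹⁶, x¹⁷, x¹⁸, x¹⁹, x⁴y, x⁵y, x⁶y, x⁷y, x⁸y, x⁹y, y⁻¹, xy⁻¹, x¹¹y, x¹⁰y, x²y⁻¹, x³y⁻¹, x⁴y⁻¹, x⁵y⁻¹, x⁶y⁻¹, x⁷y⁻¹, x⁸y⁻¹, x⁹y⁻¹, x¹¹y⁻¹, x¹⁰y⁻¹}.
No further products give new elements, so |G| = 48.

Answer: 48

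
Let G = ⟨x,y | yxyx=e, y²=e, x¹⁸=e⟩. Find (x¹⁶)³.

Compute successive powers of (x¹⁶), reducing at each step:
  (x¹⁶)²: (x¹⁶) · x¹⁶ = x¹⁴
  (x¹⁶)³: (x¹⁴) · x¹⁶ = x¹²

Answer: x¹²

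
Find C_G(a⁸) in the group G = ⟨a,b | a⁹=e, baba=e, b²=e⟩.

⟨a⁸⟩ ⊆ C_G(a⁸) since powers of a⁸ commute with a⁸; so |C_G(a⁸)| ≥ |⟨a⁸⟩| = 9.
By orbit–stabilizer, |C_G(a⁸)| = |G| / |conj. class of a⁸| = 18 / 2 = 9.
The 9 elements commuting with a⁸ are {e, a, a², a³, a⁴, a⁵, a⁶, a⁷, a⁸}.

Answer: {e, a, a², a³, a⁴, a⁵, a⁶, a⁷, a⁸}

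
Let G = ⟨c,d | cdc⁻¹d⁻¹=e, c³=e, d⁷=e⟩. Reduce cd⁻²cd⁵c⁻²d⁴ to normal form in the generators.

Multiply left to right, reducing at each step:
  c · d⁻² = cd⁵
  (cd⁵) · c = c²d⁵
  (c²d⁵) · d⁵ = c²d³
  (c²d³) · c⁻² = d³
  (d³) · d⁴ = e

Answer: e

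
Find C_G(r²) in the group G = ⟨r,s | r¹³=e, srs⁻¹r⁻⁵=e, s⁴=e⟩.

⟨r²⟩ ⊆ C_G(r²) since powers of r² commute with r²; so |C_G(r²)| ≥ |⟨r²⟩| = 13.
By orbit–stabilizer, |C_G(r²)| = |G| / |conj. class of r²| = 52 / 4 = 13.
The 13 elements commuting with r² are {e, r, r², r³, r⁴, r⁵, r⁶, r⁷, r⁸, r⁹, r¹⁰, r¹¹, r¹²}.

Answer: {e, r, r², r³, r⁴, r⁵, r⁶, r⁷, r⁸, r⁹, r¹⁰, r¹¹, r¹²}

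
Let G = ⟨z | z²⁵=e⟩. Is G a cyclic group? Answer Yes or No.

|G| = 25. The element z has order 25 (its powers give 25 distinct elements), so ⟨z⟩ = G and G is cyclic.

Answer: Yes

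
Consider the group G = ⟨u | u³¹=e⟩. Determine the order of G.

G is generated by a single element, so G is cyclic. The relator gives u³¹ = e and no smaller power is forced to be e, so the 31 powers {e, u, u², u³, u⁴, u⁵, u⁶, u⁷, u⁸, u⁹, u²², u²³, u²¹, u²⁰, u²⁴, u²⁵, u²⁶, u²⁷, u²⁸, u²⁹, u³⁰, u¹², u¹³, u¹¹, u¹⁰, u¹⁴, u¹⁵, u¹⁶, u¹⁷, u¹⁸, u¹⁹} are distinct. Hence |G| = 31.

Answer: 31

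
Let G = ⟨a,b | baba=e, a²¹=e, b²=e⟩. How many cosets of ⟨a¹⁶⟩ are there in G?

First find ord(a¹⁶) by computing successive powers:
  (a¹⁶)¹ = a¹⁶, (a¹⁶)² = a¹¹, (a¹⁶)³ = a⁶, (a¹⁶)⁴ = a, (a¹⁶)⁵ = a¹⁷, (a¹⁶)⁶ = a¹², (a¹⁶)⁷ = a⁷, (a¹⁶)⁸ = a², (a¹⁶)⁹ = a¹⁸, (a¹⁶)¹⁰ = a¹³, (a¹⁶)¹¹ = a⁸, (a¹⁶)¹² = a³, (a¹⁶)¹³ = a¹⁹, (a¹⁶)¹⁴ = a¹⁴, (a¹⁶)¹⁵ = a⁹, (a¹⁶)¹⁶ = a⁴, (a¹⁶)¹⁷ = a²⁰, (a¹⁶)¹⁸ = a¹⁵, (a¹⁶)¹⁹ = a¹⁰, (a¹⁶)²⁰ = a⁵, (a¹⁶)²¹ = e.
So |⟨a¹⁶⟩| = ord(a¹⁶) = 21. With |G| = 42, by Lagrange [G : ⟨a¹⁶⟩] = 42/21 = 2.

Answer: 2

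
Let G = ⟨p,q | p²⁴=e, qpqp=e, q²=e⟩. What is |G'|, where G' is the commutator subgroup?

G' = [G, G] is generated by all commutators. The generator-pair commutators are: [p, q] = p².
The subgroup they normally generate is {e, p², p⁴, p⁶, p⁸, p¹⁰, p¹², p¹⁴, p¹⁶, p¹⁸, p²⁰, p²²}, of order 12.
Check: |G/G'| = 48/12 = 4 is the order of the abelianisation.

Answer: 12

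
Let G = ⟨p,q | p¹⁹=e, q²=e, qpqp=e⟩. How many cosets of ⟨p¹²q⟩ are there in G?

First find ord(p¹²q) by computing successive powers:
  (p¹²q)¹ = p¹²q, (p¹²q)² = e.
So |⟨p¹²q⟩| = ord(p¹²q) = 2. With |G| = 38, by Lagrange [G : ⟨p¹²q⟩] = 38/2 = 19.

Answer: 19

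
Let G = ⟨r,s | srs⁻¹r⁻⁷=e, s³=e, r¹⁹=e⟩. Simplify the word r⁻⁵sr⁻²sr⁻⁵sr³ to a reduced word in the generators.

Multiply left to right, reducing at each step:
  (r¹⁴) · s = r¹⁴s
  (r¹⁴s) · r⁻² = s
  s · s = s²
  (s²) · r⁻⁵ = r²s²
  (r²s²) · s = r²
  (r²) · r³ = r⁵

Answer: r⁵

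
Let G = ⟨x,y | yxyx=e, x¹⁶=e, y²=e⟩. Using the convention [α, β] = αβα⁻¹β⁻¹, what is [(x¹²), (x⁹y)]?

[(x¹²), (x⁹y)] = (x¹²)·(x⁹y)·(x¹²)⁻¹·(x⁹y)⁻¹.
  (x¹²) · (x⁹y) = x⁵y
  (x⁵y) · (x⁴) = xy
  (xy) · (x⁹y) = x⁸

Answer: x⁸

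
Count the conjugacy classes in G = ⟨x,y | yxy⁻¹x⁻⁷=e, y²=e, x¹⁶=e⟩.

The conjugacy classes (representative and size) are:
  [e] (size 1), [x] (size 2), [x¹⁴] (size 2), [x³] (size 2), [x⁴] (size 2), [x¹⁰] (size 2), [x⁸] (size 1), [x⁹] (size 2), [x¹¹] (size 2), [x¹⁰y] (size 8), [xy] (size 8).
Class equation: 1 + 2 + 2 + 2 + 2 + 2 + 1 + 2 + 2 + 8 + 8 = 32 = |G|. So G has 11 conjugacy classes.

Answer: 11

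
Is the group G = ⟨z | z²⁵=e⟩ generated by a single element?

|G| = 25. The element z has order 25 (its powers give 25 distinct elements), so ⟨z⟩ = G and G is cyclic.

Answer: Yes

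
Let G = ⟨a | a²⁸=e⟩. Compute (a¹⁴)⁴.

Compute successive powers of (a¹⁴), reducing at each step:
  (a¹⁴)²: (a¹⁴) · a¹⁴ = e
  (a¹⁴)³: e · a¹⁴ = a¹⁴
  (a¹⁴)⁴: (a¹⁴) · a¹⁴ = e

Answer: e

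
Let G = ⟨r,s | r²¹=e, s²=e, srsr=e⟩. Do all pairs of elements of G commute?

r·s = rs but s·r = r²⁰s, so r·s ≠ s·r and G is not abelian.

Answer: No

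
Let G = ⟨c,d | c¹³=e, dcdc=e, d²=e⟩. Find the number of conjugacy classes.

The conjugacy classes (representative and size) are:
  [e] (size 1), [c¹²] (size 2), [c¹¹] (size 2), [c³] (size 2), [c⁴] (size 2), [c⁸] (size 2), [c⁶] (size 2), [d] (size 13).
Class equation: 1 + 2 + 2 + 2 + 2 + 2 + 2 + 13 = 26 = |G|. So G has 8 conjugacy classes.

Answer: 8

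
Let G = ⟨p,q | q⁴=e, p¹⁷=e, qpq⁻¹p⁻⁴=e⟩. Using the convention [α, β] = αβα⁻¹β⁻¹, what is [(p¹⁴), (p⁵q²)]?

[(p¹⁴), (p⁵q²)] = (p¹⁴)·(p⁵q²)·(p¹⁴)⁻¹·(p⁵q²)⁻¹.
  (p¹⁴) · (p⁵q²) = p²q²
  (p²q²) · (p³) = p¹⁶q²
  (p¹⁶q²) · (p⁵q²) = p¹¹

Answer: p¹¹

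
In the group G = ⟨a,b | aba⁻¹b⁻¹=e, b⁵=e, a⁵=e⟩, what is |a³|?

Compute successive powers until reaching e:
  (a³)¹ = a³, (a³)² = a, (a³)³ = a⁴, (a³)⁴ = a², (a³)⁵ = e.
The smallest positive k with (a³)ᵏ = e is 5.

Answer: 5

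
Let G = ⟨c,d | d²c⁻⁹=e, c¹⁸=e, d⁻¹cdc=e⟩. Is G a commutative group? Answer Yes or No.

c·d = cd but d·c = c⁸d⁻¹, so c·d ≠ d·c and G is not abelian.

Answer: No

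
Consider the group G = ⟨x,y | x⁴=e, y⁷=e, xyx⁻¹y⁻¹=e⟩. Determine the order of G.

Enumerate words in the generators, reducing via the relations: the distinct elements are
  {e, x, y, xy, x², x³, y², y³, y⁴, y⁵, y⁶, xy², xy³, xy⁴, xy⁵, xy⁶, x²y, x³y, x²y², x²y³, x²y⁴, x²y⁵, x²y⁶, x³y², x³y³, x³y⁴, x³y⁵, x³y⁶}.
No further products give new elements, so |G| = 28.

Answer: 28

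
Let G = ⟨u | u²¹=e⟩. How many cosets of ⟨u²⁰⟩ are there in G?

First find ord(u²⁰) by computing successive powers:
  (u²⁰)¹ = u²⁰, (u²⁰)² = u¹⁹, (u²⁰)³ = u¹⁸, (u²⁰)⁴ = u¹⁷, (u²⁰)⁵ = u¹⁶, (u²⁰)⁶ = u¹⁵, (u²⁰)⁷ = u¹⁴, (u²⁰)⁸ = u¹³, (u²⁰)⁹ = u¹², (u²⁰)¹⁰ = u¹¹, (u²⁰)¹¹ = u¹⁰, (u²⁰)¹² = u⁹, (u²⁰)¹³ = u⁸, (u²⁰)¹⁴ = u⁷, (u²⁰)¹⁵ = u⁶, (u²⁰)¹⁶ = u⁵, (u²⁰)¹⁷ = u⁴, (u²⁰)¹⁸ = u³, (u²⁰)¹⁹ = u², (u²⁰)²⁰ = u, (u²⁰)²¹ = e.
So |⟨u²⁰⟩| = ord(u²⁰) = 21. With |G| = 21, by Lagrange [G : ⟨u²⁰⟩] = 21/21 = 1.

Answer: 1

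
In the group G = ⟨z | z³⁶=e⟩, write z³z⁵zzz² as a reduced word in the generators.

Multiply left to right, reducing at each step:
  (z³) · z⁵ = z⁸
  (z⁸) · z = z⁹
  (z⁹) · z = z¹⁰
  (z¹⁰) · z² = z¹²

Answer: z¹²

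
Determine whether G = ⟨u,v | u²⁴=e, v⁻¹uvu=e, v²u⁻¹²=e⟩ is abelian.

u·v = uv but v·u = u¹¹v⁻¹, so u·v ≠ v·u and G is not abelian.

Answer: No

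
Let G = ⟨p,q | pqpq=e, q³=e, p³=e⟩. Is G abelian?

p·q = pq but q·p = p²q², so p·q ≠ q·p and G is not abelian.

Answer: No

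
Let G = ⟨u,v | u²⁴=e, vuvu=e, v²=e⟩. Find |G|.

Enumerate words in the generators, reducing via the relations: the distinct elements are
  {e, u, v, uv, u², u³, u⁴, u⁵, u⁶, u⁷, u⁸, u⁹, u²v, u²², u²³, u²¹, u²⁰, u³v, u¹², u¹³, u¹¹, u¹⁰, u¹⁴, u¹⁵, u¹⁶, u¹⁷, u¹⁸, u¹⁹, u⁴v, u⁵v, u⁶v, u⁷v, u⁸v, u⁹v, u²²v, u²³v, u²¹v, u²⁰v, u¹²v, u¹³v, u¹¹v, u¹⁰v, u¹⁴v, u¹⁵v, u¹⁶v, u¹⁷v, u¹⁸v, u¹⁹v}.
No further products give new elements, so |G| = 48.

Answer: 48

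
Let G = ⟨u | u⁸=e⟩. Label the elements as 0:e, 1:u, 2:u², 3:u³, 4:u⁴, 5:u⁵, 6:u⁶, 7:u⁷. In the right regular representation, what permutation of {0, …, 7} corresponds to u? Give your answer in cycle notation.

(0 1 2 3 4 5 6 7)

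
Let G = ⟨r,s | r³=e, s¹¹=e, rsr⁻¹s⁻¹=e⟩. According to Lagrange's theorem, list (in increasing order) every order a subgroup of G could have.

|G| = 33 = 3 · 11. By Lagrange's theorem the order of any subgroup divides 33; the divisors of 33 are 1, 3, 11, 33.

Answer: 1, 3, 11, 33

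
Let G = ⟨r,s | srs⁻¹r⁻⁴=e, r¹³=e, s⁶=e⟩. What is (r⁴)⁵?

Compute successive powers of (r⁴), reducing at each step:
  (r⁴)²: (r⁴) · r⁴ = r⁸
  (r⁴)³: (r⁸) · r⁴ = r¹²
  (r⁴)⁴: (r¹²) · r⁴ = r³
  (r⁴)⁵: (r³) · r⁴ = r⁷

Answer: r⁷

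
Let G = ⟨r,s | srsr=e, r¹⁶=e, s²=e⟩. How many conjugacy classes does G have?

The conjugacy classes (representative and size) are:
  [e] (size 1), [r¹⁵] (size 2), [r²] (size 2), [r³] (size 2), [r¹²] (size 2), [r⁵] (size 2), [r⁶] (size 2), [r⁷] (size 2), [r⁸] (size 1), [r²s] (size 8), [r¹⁵s] (size 8).
Class equation: 1 + 2 + 2 + 2 + 2 + 2 + 2 + 2 + 1 + 8 + 8 = 32 = |G|. So G has 11 conjugacy classes.

Answer: 11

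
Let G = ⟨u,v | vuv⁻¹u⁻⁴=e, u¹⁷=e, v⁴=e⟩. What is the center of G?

An element z ∈ Z(G) iff z commutes with every generator.
For example e is central: e·u = u = u·e; e·v = v = v·e.
Whereas u ∉ Z(G) since u·v = uv ≠ u⁴v = v·u.
Checking each of the 68 elements this way gives Z(G) = {e}, of order 1.

Answer: {e}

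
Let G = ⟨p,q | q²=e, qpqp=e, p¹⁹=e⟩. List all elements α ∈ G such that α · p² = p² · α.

⟨p²⟩ ⊆ C_G(p²) since powers of p² commute with p²; so |C_G(p²)| ≥ |⟨p²⟩| = 19.
By orbit–stabilizer, |C_G(p²)| = |G| / |conj. class of p²| = 38 / 2 = 19.
The 19 elements commuting with p² are {e, p, p², p³, p⁴, p⁵, p⁶, p⁷, p⁸, p⁹, p¹⁰, p¹¹, p¹², p¹³, p¹⁴, p¹⁵, p¹⁶, p¹⁷, p¹⁸}.

Answer: {e, p, p², p³, p⁴, p⁵, p⁶, p⁷, p⁸, p⁹, p¹⁰, p¹¹, p¹², p¹³, p¹⁴, p¹⁵, p¹⁶, p¹⁷, p¹⁸}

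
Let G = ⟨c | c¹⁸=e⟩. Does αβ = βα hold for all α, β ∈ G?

G has a single generator, so G is cyclic and hence abelian.

Answer: Yes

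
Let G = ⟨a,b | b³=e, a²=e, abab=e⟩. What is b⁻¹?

The order of b is 3 (smallest k with bᵏ = e), so b⁻¹ = b² = b².
Check: b · (b²) → b · b² = e, giving e as required.

Answer: b²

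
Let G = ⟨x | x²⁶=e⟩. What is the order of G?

G is generated by a single element, so G is cyclic. The relator gives x²⁶ = e and no smaller power is forced to be e, so the 26 powers {e, x, x², x³, x⁴, x⁵, x⁶, x⁷, x⁸, x⁹, x²², x²³, x²¹, x²⁰, x²⁴, x²⁵, x¹², x¹³, x¹¹, x¹⁰, x¹⁴, x¹⁵, x¹⁶, x¹⁷, x¹⁸, x¹⁹} are distinct. Hence |G| = 26.

Answer: 26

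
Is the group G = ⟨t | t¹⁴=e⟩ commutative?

G has a single generator, so G is cyclic and hence abelian.

Answer: Yes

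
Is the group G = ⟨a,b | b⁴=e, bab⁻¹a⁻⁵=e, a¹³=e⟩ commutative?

a·b = ab but b·a = a⁵b, so a·b ≠ b·a and G is not abelian.

Answer: No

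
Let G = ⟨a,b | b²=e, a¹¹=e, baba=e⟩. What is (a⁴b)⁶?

Compute successive powers of (a⁴b), reducing at each step:
  (a⁴b)²: (a⁴b) · a⁴ = b;   b · b = e
  (a⁴b)³: e · a⁴ = a⁴;   (a⁴) · b = a⁴b
  (a⁴b)⁴: (a⁴b) · a⁴ = b;   b · b = e
  (a⁴b)⁵: e · a⁴ = a⁴;   (a⁴) · b = a⁴b
  (a⁴b)⁶: (a⁴b) · a⁴ = b;   b · b = e

Answer: e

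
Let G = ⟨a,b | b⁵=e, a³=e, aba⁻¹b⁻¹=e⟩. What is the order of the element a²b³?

Compute successive powers until reaching e:
  (a²b³)¹ = a²b³, (a²b³)² = ab, (a²b³)³ = b⁴, (a²b³)⁴ = a²b², (a²b³)⁵ = a, (a²b³)⁶ = b³, (a²b³)⁷ = a²b, (a²b³)⁸ = ab⁴, (a²b³)⁹ = b², (a²b³)¹⁰ = a², (a²b³)¹¹ = ab³, (a²b³)¹² = b, (a²b³)¹³ = a²b⁴, (a²b³)¹⁴ = ab², (a²b³)¹⁵ = e.
The smallest positive k with (a²b³)ᵏ = e is 15.

Answer: 15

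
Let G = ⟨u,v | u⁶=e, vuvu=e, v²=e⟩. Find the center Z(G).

An element z ∈ Z(G) iff z commutes with every generator.
For example u³ is central: (u³)·u = u⁴ = u·(u³); (u³)·v = u³v = v·(u³).
Whereas u ∉ Z(G) since u·v = uv ≠ u⁵v = v·u.
Checking each of the 12 elements this way gives Z(G) = {e, u³}, of order 2.

Answer: {e, u³}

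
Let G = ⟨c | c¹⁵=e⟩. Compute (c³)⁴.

Compute successive powers of (c³), reducing at each step:
  (c³)²: (c³) · c³ = c⁶
  (c³)³: (c⁶) · c³ = c⁹
  (c³)⁴: (c⁹) · c³ = c¹²

Answer: c¹²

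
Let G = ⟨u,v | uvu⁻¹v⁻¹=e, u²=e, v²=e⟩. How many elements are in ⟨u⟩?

|⟨u⟩| equals the order of u. Compute successive powers until reaching e:
  u¹ = u, u² = e.
The smallest positive k with uᵏ = e is 2, so |⟨u⟩| = 2.

Answer: 2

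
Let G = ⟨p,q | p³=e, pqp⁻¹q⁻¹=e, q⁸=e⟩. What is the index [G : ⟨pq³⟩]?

First find ord(pq³) by computing successive powers:
  (pq³)¹ = pq³, (pq³)² = p²q⁶, (pq³)³ = q, (pq³)⁴ = pq⁴, (pq³)⁵ = p²q⁷, (pq³)⁶ = q², (pq³)⁷ = pq⁵, (pq³)⁸ = p², (pq³)⁹ = q³, (pq³)¹⁰ = pq⁶, (pq³)¹¹ = p²q, (pq³)¹² = q⁴, (pq³)¹³ = pq⁷, (pq³)¹⁴ = p²q², (pq³)¹⁵ = q⁵, (pq³)¹⁶ = p, (pq³)¹⁷ = p²q³, (pq³)¹⁸ = q⁶, (pq³)¹⁹ = pq, (pq³)²⁰ = p²q⁴, (pq³)²¹ = q⁷, (pq³)²² = pq², (pq³)²³ = p²q⁵, (pq³)²⁴ = e.
So |⟨pq³⟩| = ord(pq³) = 24. With |G| = 24, by Lagrange [G : ⟨pq³⟩] = 24/24 = 1.

Answer: 1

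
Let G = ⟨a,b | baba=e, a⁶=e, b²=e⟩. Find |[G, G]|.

G' = [G, G] is generated by all commutators. The generator-pair commutators are: [a, b] = a².
The subgroup they normally generate is {e, a², a⁴}, of order 3.
Check: |G/G'| = 12/3 = 4 is the order of the abelianisation.

Answer: 3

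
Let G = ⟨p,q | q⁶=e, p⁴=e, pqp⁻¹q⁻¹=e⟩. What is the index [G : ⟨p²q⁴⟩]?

First find ord(p²q⁴) by computing successive powers:
  (p²q⁴)¹ = p²q⁴, (p²q⁴)² = q², (p²q⁴)³ = p², (p²q⁴)⁴ = q⁴, (p²q⁴)⁵ = p²q², (p²q⁴)⁶ = e.
So |⟨p²q⁴⟩| = ord(p²q⁴) = 6. With |G| = 24, by Lagrange [G : ⟨p²q⁴⟩] = 24/6 = 4.

Answer: 4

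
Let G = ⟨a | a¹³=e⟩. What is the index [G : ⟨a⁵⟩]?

First find ord(a⁵) by computing successive powers:
  (a⁵)¹ = a⁵, (a⁵)² = a¹⁰, (a⁵)³ = a², (a⁵)⁴ = a⁷, (a⁵)⁵ = a¹², (a⁵)⁶ = a⁴, (a⁵)⁷ = a⁹, (a⁵)⁸ = a, (a⁵)⁹ = a⁶, (a⁵)¹⁰ = a¹¹, (a⁵)¹¹ = a³, (a⁵)¹² = a⁸, (a⁵)¹³ = e.
So |⟨a⁵⟩| = ord(a⁵) = 13. With |G| = 13, by Lagrange [G : ⟨a⁵⟩] = 13/13 = 1.

Answer: 1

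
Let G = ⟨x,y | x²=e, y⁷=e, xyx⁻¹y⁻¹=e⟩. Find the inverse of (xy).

The order of (xy) is 14 (smallest k with (xy)ᵏ = e), so (xy)⁻¹ = (xy)¹³ = xy⁶.
Check: (xy) · (xy⁶) → (xy) · x = y;   y · y⁶ = e, giving e as required.

Answer: xy⁶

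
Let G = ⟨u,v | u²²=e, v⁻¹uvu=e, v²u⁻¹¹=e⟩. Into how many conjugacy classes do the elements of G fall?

The conjugacy classes (representative and size) are:
  [e] (size 1), [u²¹] (size 2), [u²] (size 2), [u³] (size 2), [u¹⁸] (size 2), [u¹⁷] (size 2), [u⁶] (size 2), [u⁷] (size 2), [u⁸] (size 2), [u¹³] (size 2), [u¹²] (size 2), [u¹¹] (size 1), [u¹⁰v] (size 11), [u⁷v] (size 11).
Class equation: 1 + 2 + 2 + 2 + 2 + 2 + 2 + 2 + 2 + 2 + 2 + 1 + 11 + 11 = 44 = |G|. So G has 14 conjugacy classes.

Answer: 14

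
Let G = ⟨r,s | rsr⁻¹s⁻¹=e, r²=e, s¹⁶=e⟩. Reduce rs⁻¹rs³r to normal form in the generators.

Multiply left to right, reducing at each step:
  r · s⁻¹ = rs¹⁵
  (rs¹⁵) · r = s¹⁵
  (s¹⁵) · s³ = s²
  (s²) · r = rs²

Answer: rs²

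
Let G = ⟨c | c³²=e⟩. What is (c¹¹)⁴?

Compute successive powers of (c¹¹), reducing at each step:
  (c¹¹)²: (c¹¹) · c¹¹ = c²²
  (c¹¹)³: (c²²) · c¹¹ = c
  (c¹¹)⁴: c · c¹¹ = c¹²

Answer: c¹²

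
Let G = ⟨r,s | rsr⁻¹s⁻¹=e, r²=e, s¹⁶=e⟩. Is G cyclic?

|G| = 32, but the maximum element order in G is 16 < 32. No single element generates all of G, so G is not cyclic.

Answer: No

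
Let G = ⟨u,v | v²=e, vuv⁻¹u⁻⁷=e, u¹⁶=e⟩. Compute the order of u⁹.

Compute successive powers until reaching e:
  (u⁹)¹ = u⁹, (u⁹)² = u², (u⁹)³ = u¹¹, (u⁹)⁴ = u⁴, (u⁹)⁵ = u¹³, (u⁹)⁶ = u⁶, (u⁹)⁷ = u¹⁵, (u⁹)⁸ = u⁸, (u⁹)⁹ = u, (u⁹)¹⁰ = u¹⁰, (u⁹)¹¹ = u³, (u⁹)¹² = u¹², (u⁹)¹³ = u⁵, (u⁹)¹⁴ = u¹⁴, (u⁹)¹⁵ = u⁷, (u⁹)¹⁶ = e.
The smallest positive k with (u⁹)ᵏ = e is 16.

Answer: 16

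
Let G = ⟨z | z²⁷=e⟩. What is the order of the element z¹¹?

Compute successive powers until reaching e:
  (z¹¹)¹ = z¹¹, (z¹¹)² = z²², (z¹¹)³ = z⁶, (z¹¹)⁴ = z¹⁷, (z¹¹)⁵ = z, (z¹¹)⁶ = z¹², (z¹¹)⁷ = z²³, (z¹¹)⁸ = z⁷, (z¹¹)⁹ = z¹⁸, (z¹¹)¹⁰ = z², (z¹¹)¹¹ = z¹³, (z¹¹)¹² = z²⁴, (z¹¹)¹³ = z⁸, (z¹¹)¹⁴ = z¹⁹, (z¹¹)¹⁵ = z³, (z¹¹)¹⁶ = z¹⁴, (z¹¹)¹⁷ = z²⁵, (z¹¹)¹⁸ = z⁹, (z¹¹)¹⁹ = z²⁰, (z¹¹)²⁰ = z⁴, (z¹¹)²¹ = z¹⁵, (z¹¹)²² = z²⁶, (z¹¹)²³ = z¹⁰, (z¹¹)²⁴ = z²¹, (z¹¹)²⁵ = z⁵, (z¹¹)²⁶ = z¹⁶, (z¹¹)²⁷ = e.
The smallest positive k with (z¹¹)ᵏ = e is 27.

Answer: 27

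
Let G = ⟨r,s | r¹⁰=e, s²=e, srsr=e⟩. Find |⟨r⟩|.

|⟨r⟩| equals the order of r. Compute successive powers until reaching e:
  r¹ = r, r² = r², r³ = r³, r⁴ = r⁴, r⁵ = r⁵, r⁶ = r⁶, r⁷ = r⁷, r⁸ = r⁸, r⁹ = r⁹, r¹⁰ = e.
The smallest positive k with rᵏ = e is 10, so |⟨r⟩| = 10.

Answer: 10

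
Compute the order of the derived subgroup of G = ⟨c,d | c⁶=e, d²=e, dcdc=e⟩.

G' = [G, G] is generated by all commutators. The generator-pair commutators are: [c, d] = c².
The subgroup they normally generate is {e, c², c⁴}, of order 3.
Check: |G/G'| = 12/3 = 4 is the order of the abelianisation.

Answer: 3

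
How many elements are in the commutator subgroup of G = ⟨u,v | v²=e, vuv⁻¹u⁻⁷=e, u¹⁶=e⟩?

G' = [G, G] is generated by all commutators. The generator-pair commutators are: [u, v] = u¹⁰.
The subgroup they normally generate is {e, u², u⁴, u⁶, u⁸, u¹⁰, u¹², u¹⁴}, of order 8.
Check: |G/G'| = 32/8 = 4 is the order of the abelianisation.

Answer: 8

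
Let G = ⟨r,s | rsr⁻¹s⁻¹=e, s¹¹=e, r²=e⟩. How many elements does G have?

Enumerate words in the generators, reducing via the relations: the distinct elements are
  {e, r, s, rs, s², s³, s⁴, s⁵, s⁶, s⁷, s⁸, s⁹, rs², rs³, rs⁴, rs⁵, rs⁶, rs⁷, rs⁸, rs⁹, s¹⁰, rs¹⁰}.
No further products give new elements, so |G| = 22.

Answer: 22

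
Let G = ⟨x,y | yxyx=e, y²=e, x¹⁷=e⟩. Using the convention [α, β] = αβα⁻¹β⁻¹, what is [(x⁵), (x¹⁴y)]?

[(x⁵), (x¹⁴y)] = (x⁵)·(x¹⁴y)·(x⁵)⁻¹·(x¹⁴y)⁻¹.
  (x⁵) · (x¹⁴y) = x²y
  (x²y) · (x¹²) = x⁷y
  (x⁷y) · (x¹⁴y) = x¹⁰

Answer: x¹⁰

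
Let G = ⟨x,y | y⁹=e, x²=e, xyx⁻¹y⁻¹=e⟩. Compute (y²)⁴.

Compute successive powers of (y²), reducing at each step:
  (y²)²: (y²) · y² = y⁴
  (y²)³: (y⁴) · y² = y⁶
  (y²)⁴: (y⁶) · y² = y⁸

Answer: y⁸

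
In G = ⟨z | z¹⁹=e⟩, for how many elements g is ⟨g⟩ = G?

G is cyclic of order 19. An element generates G iff its order is 19, and a cyclic group of order 19 has exactly φ(19) = 18 such elements.

Answer: 18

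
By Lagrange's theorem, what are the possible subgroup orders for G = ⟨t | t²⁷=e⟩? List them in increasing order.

|G| = 27 = 3³. By Lagrange's theorem the order of any subgroup divides 27; the divisors of 27 are 1, 3, 9, 27.

Answer: 1, 3, 9, 27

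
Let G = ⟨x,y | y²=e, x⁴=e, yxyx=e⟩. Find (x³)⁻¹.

The order of (x³) is 4 (smallest k with (x³)ᵏ = e), so (x³)⁻¹ = (x³)³ = x.
Check: (x³) · x → (x³) · x = e, giving e as required.

Answer: x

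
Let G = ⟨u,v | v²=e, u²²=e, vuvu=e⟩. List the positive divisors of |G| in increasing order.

|G| = 44 = 2² · 11. By Lagrange's theorem the order of any subgroup divides 44; the divisors of 44 are 1, 2, 4, 11, 22, 44.

Answer: 1, 2, 4, 11, 22, 44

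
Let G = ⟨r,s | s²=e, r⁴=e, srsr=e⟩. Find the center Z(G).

An element z ∈ Z(G) iff z commutes with every generator.
For example r² is central: (r²)·r = r³ = r·(r²); (r²)·s = r²s = s·(r²).
Whereas r ∉ Z(G) since r·s = rs ≠ r³s = s·r.
Checking each of the 8 elements this way gives Z(G) = {e, r²}, of order 2.

Answer: {e, r²}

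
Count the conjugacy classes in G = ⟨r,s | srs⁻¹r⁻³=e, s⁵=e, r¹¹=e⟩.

The conjugacy classes (representative and size) are:
  [e] (size 1), [r³] (size 5), [r⁶] (size 5), [r⁷s] (size 11), [r⁹s²] (size 11), [r⁷s³] (size 11), [r⁷s⁴] (size 11).
Class equation: 1 + 5 + 5 + 11 + 11 + 11 + 11 = 55 = |G|. So G has 7 conjugacy classes.

Answer: 7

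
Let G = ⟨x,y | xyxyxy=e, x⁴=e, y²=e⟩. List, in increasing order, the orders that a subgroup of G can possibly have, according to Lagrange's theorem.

|G| = 24 = 2³ · 3. By Lagrange's theorem the order of any subgroup divides 24; the divisors of 24 are 1, 2, 3, 4, 6, 8, 12, 24.

Answer: 1, 2, 3, 4, 6, 8, 12, 24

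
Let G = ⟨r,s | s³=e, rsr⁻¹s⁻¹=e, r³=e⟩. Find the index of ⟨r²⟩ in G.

First find ord(r²) by computing successive powers:
  (r²)¹ = r², (r²)² = r, (r²)³ = e.
So |⟨r²⟩| = ord(r²) = 3. With |G| = 9, by Lagrange [G : ⟨r²⟩] = 9/3 = 3.

Answer: 3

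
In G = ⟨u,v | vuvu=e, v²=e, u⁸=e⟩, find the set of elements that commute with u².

⟨u²⟩ ⊆ C_G(u²) since powers of u² commute with u²; so |C_G(u²)| ≥ |⟨u²⟩| = 4.
By orbit–stabilizer, |C_G(u²)| = |G| / |conj. class of u²| = 16 / 2 = 8.
The 8 elements commuting with u² are {e, u, u², u³, u⁴, u⁵, u⁶, u⁷}.

Answer: {e, u, u², u³, u⁴, u⁵, u⁶, u⁷}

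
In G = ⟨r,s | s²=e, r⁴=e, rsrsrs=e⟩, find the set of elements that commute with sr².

⟨sr²⟩ ⊆ C_G(sr²) since powers of sr² commute with sr²; so |C_G(sr²)| ≥ |⟨sr²⟩| = 4.
By orbit–stabilizer, |C_G(sr²)| = |G| / |conj. class of sr²| = 24 / 6 = 4.
The 4 elements commuting with sr² are {e, r²s, sr², r²sr²s}.

Answer: {e, r²s, sr², r²sr²s}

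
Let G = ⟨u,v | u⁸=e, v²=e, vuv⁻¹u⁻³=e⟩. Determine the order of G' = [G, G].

G' = [G, G] is generated by all commutators. The generator-pair commutators are: [u, v] = u⁶.
The subgroup they normally generate is {e, u², u⁴, u⁶}, of order 4.
Check: |G/G'| = 16/4 = 4 is the order of the abelianisation.

Answer: 4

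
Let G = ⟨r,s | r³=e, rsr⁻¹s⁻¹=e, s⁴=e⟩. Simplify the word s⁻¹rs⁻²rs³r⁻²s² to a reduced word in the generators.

Multiply left to right, reducing at each step:
  (s³) · r = rs³
  (rs³) · s⁻² = rs
  (rs) · r = r²s
  (r²s) · s³ = r²
  (r²) · r⁻² = e
  e · s² = s²

Answer: s²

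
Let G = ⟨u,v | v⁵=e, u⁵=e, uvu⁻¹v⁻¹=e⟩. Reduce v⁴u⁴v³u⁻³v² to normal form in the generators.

Multiply left to right, reducing at each step:
  (v⁴) · u⁴ = u⁴v⁴
  (u⁴v⁴) · v³ = u⁴v²
  (u⁴v²) · u⁻³ = uv²
  (uv²) · v² = uv⁴

Answer: uv⁴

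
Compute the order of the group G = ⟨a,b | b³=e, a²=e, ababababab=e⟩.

Enumerate words in the generators, reducing via the relations: the distinct elements are
  {a, b, e, ab, ba, b², aba, ab², bab, b²a, abab, ab²a, baba, bab², b²ab, ababa, abab², ab²ab, bab²a, b²aba, b²ab², abab²a, ab²aba, ab²ab², babab², bab²ab, b²abab, b²ab²a, abab²ab, ab²abab, ab²ab²a, babab²a, bab²aba, bab²ab², b²abab², b²ab²ab, abab²aba, abab²ab², ab²abab², babab²ab, bab²abab, b²abab²a, b²ab²aba, abab²abab, ab²abab²a, babab²ab², bab²abab², b²abab²ab, b²ab²abab, abab²abab², ab²abab²ab, bab²abab²a, b²abab²aba, b²abab²ab², b²ab²abab², abab²abab²a, ab²abab²aba, ab²abab²ab², bab²abab²ab, abab²abab²ab}.
No further products give new elements, so |G| = 60.

Answer: 60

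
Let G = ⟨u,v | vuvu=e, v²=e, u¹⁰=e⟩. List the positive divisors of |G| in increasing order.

|G| = 20 = 2² · 5. By Lagrange's theorem the order of any subgroup divides 20; the divisors of 20 are 1, 2, 4, 5, 10, 20.

Answer: 1, 2, 4, 5, 10, 20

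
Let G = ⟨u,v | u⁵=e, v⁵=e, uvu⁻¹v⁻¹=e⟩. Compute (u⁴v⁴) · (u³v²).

Compute (u⁴v⁴) · (u³v²) by multiplying left to right and reducing via the relations at each step:
  (u⁴v⁴) · u³ = u²v⁴
  (u²v⁴) · v² = u²v

Answer: u²v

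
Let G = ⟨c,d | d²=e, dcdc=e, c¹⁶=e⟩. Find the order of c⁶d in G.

Compute successive powers until reaching e:
  (c⁶d)¹ = c⁶d, (c⁶d)² = e.
The smallest positive k with (c⁶d)ᵏ = e is 2.

Answer: 2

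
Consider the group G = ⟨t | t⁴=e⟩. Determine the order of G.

G is generated by a single element, so G is cyclic. The relator gives t⁴ = e and no smaller power is forced to be e, so the 4 powers {e, t, t², t³} are distinct. Hence |G| = 4.

Answer: 4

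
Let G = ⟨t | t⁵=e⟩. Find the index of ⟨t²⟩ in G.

First find ord(t²) by computing successive powers:
  (t²)¹ = t², (t²)² = t⁴, (t²)³ = t, (t²)⁴ = t³, (t²)⁵ = e.
So |⟨t²⟩| = ord(t²) = 5. With |G| = 5, by Lagrange [G : ⟨t²⟩] = 5/5 = 1.

Answer: 1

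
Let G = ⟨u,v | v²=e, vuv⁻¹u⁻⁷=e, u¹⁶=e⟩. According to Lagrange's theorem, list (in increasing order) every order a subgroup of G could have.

|G| = 32 = 2⁵. By Lagrange's theorem the order of any subgroup divides 32; the divisors of 32 are 1, 2, 4, 8, 16, 32.

Answer: 1, 2, 4, 8, 16, 32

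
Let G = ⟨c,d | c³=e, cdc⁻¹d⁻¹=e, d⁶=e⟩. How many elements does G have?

Enumerate words in the generators, reducing via the relations: the distinct elements are
  {c, d, e, cd, c², d², d³, d⁴, d⁵, cd², cd³, cd⁴, cd⁵, c²d, c²d², c²d³, c²d⁴, c²d⁵}.
No further products give new elements, so |G| = 18.

Answer: 18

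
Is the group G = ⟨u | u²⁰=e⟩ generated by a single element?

|G| = 20. The element u has order 20 (its powers give 20 distinct elements), so ⟨u⟩ = G and G is cyclic.

Answer: Yes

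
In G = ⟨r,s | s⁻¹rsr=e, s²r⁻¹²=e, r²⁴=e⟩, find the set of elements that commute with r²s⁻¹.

⟨r²s⁻¹⟩ ⊆ C_G(r²s⁻¹) since powers of r²s⁻¹ commute with r²s⁻¹; so |C_G(r²s⁻¹)| ≥ |⟨r²s⁻¹⟩| = 4.
By orbit–stabilizer, |C_G(r²s⁻¹)| = |G| / |conj. class of r²s⁻¹| = 48 / 12 = 4.
The 4 elements commuting with r²s⁻¹ are {e, r¹², r²s, r²s⁻¹}.

Answer: {e, r¹², r²s, r²s⁻¹}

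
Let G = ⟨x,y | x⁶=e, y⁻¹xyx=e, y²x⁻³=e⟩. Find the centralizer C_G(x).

⟨x⟩ ⊆ C_G(x) since powers of x commute with x; so |C_G(x)| ≥ |⟨x⟩| = 6.
By orbit–stabilizer, |C_G(x)| = |G| / |conj. class of x| = 12 / 2 = 6.
The 6 elements commuting with x are {e, x, x², x³, x⁴, x⁵}.

Answer: {e, x, x², x³, x⁴, x⁵}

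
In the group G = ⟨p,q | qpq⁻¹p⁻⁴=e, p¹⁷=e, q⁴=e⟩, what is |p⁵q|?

Compute successive powers until reaching e:
  (p⁵q)¹ = p⁵q, (p⁵q)² = p⁸q², (p⁵q)³ = p³q³, (p⁵q)⁴ = e.
The smallest positive k with (p⁵q)ᵏ = e is 4.

Answer: 4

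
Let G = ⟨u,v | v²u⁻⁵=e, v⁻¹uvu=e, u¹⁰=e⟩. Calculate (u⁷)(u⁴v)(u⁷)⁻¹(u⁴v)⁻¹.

[(u⁷), (u⁴v)] = (u⁷)·(u⁴v)·(u⁷)⁻¹·(u⁴v)⁻¹.
  (u⁷) · (u⁴v) = uv
  (uv) · (u³) = u³v⁻¹
  (u³v⁻¹) · (u⁴v⁻¹) = u⁴

Answer: u⁴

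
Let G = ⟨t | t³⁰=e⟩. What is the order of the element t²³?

Compute successive powers until reaching e:
  (t²³)¹ = t²³, (t²³)² = t¹⁶, (t²³)³ = t⁹, (t²³)⁴ = t², (t²³)⁵ = t²⁵, (t²³)⁶ = t¹⁸, (t²³)⁷ = t¹¹, (t²³)⁸ = t⁴, (t²³)⁹ = t²⁷, (t²³)¹⁰ = t²⁰, (t²³)¹¹ = t¹³, (t²³)¹² = t⁶, (t²³)¹³ = t²⁹, (t²³)¹⁴ = t²², (t²³)¹⁵ = t¹⁵, (t²³)¹⁶ = t⁸, (t²³)¹⁷ = t, (t²³)¹⁸ = t²⁴, (t²³)¹⁹ = t¹⁷, (t²³)²⁰ = t¹⁰, (t²³)²¹ = t³, (t²³)²² = t²⁶, (t²³)²³ = t¹⁹, (t²³)²⁴ = t¹², (t²³)²⁵ = t⁵, (t²³)²⁶ = t²⁸, (t²³)²⁷ = t²¹, (t²³)²⁸ = t¹⁴, (t²³)²⁹ = t⁷, (t²³)³⁰ = e.
The smallest positive k with (t²³)ᵏ = e is 30.

Answer: 30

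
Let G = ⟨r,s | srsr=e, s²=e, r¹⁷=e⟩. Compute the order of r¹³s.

Compute successive powers until reaching e:
  (r¹³s)¹ = r¹³s, (r¹³s)² = e.
The smallest positive k with (r¹³s)ᵏ = e is 2.

Answer: 2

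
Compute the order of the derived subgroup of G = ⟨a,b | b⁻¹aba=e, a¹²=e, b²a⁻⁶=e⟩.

G' = [G, G] is generated by all commutators. The generator-pair commutators are: [a, b] = a².
The subgroup they normally generate is {e, a², a⁴, a⁶, a⁸, a¹⁰}, of order 6.
Check: |G/G'| = 24/6 = 4 is the order of the abelianisation.

Answer: 6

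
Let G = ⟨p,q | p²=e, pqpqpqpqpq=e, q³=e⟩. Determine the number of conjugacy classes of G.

The conjugacy classes (representative and size) are:
  [e] (size 1), [pqpq²pqpq²p] (size 15), [qpqpq²p] (size 20), [pq²pq²p] (size 12), [q²pqpq²] (size 12).
Class equation: 1 + 15 + 20 + 12 + 12 = 60 = |G|. So G has 5 conjugacy classes.

Answer: 5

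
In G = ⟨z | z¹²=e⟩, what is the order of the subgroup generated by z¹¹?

|⟨z¹¹⟩| equals the order of z¹¹. Compute successive powers until reaching e:
  (z¹¹)¹ = z¹¹, (z¹¹)² = z¹⁰, (z¹¹)³ = z⁹, (z¹¹)⁴ = z⁸, (z¹¹)⁵ = z⁷, (z¹¹)⁶ = z⁶, (z¹¹)⁷ = z⁵, (z¹¹)⁸ = z⁴, (z¹¹)⁹ = z³, (z¹¹)¹⁰ = z², (z¹¹)¹¹ = z, (z¹¹)¹² = e.
The smallest positive k with (z¹¹)ᵏ = e is 12, so |⟨z¹¹⟩| = 12.

Answer: 12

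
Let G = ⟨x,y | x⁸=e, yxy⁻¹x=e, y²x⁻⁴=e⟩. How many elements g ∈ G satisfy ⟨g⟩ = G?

⟨g⟩ = G would require ord(g) = |G| = 16, but the maximum element order in G is 8 < 16. So G is not cyclic and no single element generates it: the count is 0.

Answer: 0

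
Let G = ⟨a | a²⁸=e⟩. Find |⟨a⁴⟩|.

|⟨a⁴⟩| equals the order of a⁴. Compute successive powers until reaching e:
  (a⁴)¹ = a⁴, (a⁴)² = a⁸, (a⁴)³ = a¹², (a⁴)⁴ = a¹⁶, (a⁴)⁵ = a²⁰, (a⁴)⁶ = a²⁴, (a⁴)⁷ = e.
The smallest positive k with (a⁴)ᵏ = e is 7, so |⟨a⁴⟩| = 7.

Answer: 7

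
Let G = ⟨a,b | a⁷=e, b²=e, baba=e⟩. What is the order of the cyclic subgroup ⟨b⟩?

|⟨b⟩| equals the order of b. Compute successive powers until reaching e:
  b¹ = b, b² = e.
The smallest positive k with bᵏ = e is 2, so |⟨b⟩| = 2.

Answer: 2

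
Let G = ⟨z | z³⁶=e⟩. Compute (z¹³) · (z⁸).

Compute (z¹³) · (z⁸) by multiplying left to right and reducing via the relations at each step:
  (z¹³) · z⁸ = z²¹

Answer: z²¹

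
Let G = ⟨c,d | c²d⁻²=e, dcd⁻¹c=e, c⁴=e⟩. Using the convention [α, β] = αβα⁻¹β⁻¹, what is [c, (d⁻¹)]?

[c, (d⁻¹)] = c·(d⁻¹)·c⁻¹·(d⁻¹)⁻¹.
  c · (d⁻¹) = cd⁻¹
  (cd⁻¹) · (c³) = d
  d · d = c²

Answer: c²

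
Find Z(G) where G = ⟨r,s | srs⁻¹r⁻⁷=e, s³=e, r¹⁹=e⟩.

An element z ∈ Z(G) iff z commutes with every generator.
For example e is central: e·r = r = r·e; e·s = s = s·e.
Whereas r ∉ Z(G) since r·s = rs ≠ r⁷s = s·r.
Checking each of the 57 elements this way gives Z(G) = {e}, of order 1.

Answer: {e}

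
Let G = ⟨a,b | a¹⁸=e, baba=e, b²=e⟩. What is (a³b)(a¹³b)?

Compute (a³b) · (a¹³b) by multiplying left to right and reducing via the relations at each step:
  (a³b) · a¹³ = a⁸b
  (a⁸b) · b = a⁸

Answer: a⁸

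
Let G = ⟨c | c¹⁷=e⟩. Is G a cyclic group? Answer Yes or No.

|G| = 17. The element c has order 17 (its powers give 17 distinct elements), so ⟨c⟩ = G and G is cyclic.

Answer: Yes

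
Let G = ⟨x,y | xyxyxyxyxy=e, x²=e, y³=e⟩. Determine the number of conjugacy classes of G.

The conjugacy classes (representative and size) are:
  [e] (size 1), [xyxy²xyxy²x] (size 15), [yxyxy²x] (size 20), [xy²xy²x] (size 12), [y²xyxy²] (size 12).
Class equation: 1 + 15 + 20 + 12 + 12 = 60 = |G|. So G has 5 conjugacy classes.

Answer: 5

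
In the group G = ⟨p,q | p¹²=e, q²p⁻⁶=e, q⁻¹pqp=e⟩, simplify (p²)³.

Compute successive powers of (p²), reducing at each step:
  (p²)²: (p²) · p² = p⁴
  (p²)³: (p⁴) · p² = p⁶

Answer: p⁶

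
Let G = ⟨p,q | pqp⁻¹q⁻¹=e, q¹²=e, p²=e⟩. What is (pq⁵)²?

Compute successive powers of (pq⁵), reducing at each step:
  (pq⁵)²: (pq⁵) · p = q⁵;   (q⁵) · q⁵ = q¹⁰

Answer: q¹⁰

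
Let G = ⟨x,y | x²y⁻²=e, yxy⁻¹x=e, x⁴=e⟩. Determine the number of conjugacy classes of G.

The conjugacy classes (representative and size) are:
  [e] (size 1), [x³] (size 2), [x²] (size 1), [y⁻¹] (size 2), [xy] (size 2).
Class equation: 1 + 2 + 1 + 2 + 2 = 8 = |G|. So G has 5 conjugacy classes.

Answer: 5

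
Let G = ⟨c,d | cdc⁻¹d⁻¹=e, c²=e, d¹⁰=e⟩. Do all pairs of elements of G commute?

Each pair of generators commutes: c·d = cd = d·c. Since the generators pairwise commute, every element of G commutes with every other, so G is abelian.

Answer: Yes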